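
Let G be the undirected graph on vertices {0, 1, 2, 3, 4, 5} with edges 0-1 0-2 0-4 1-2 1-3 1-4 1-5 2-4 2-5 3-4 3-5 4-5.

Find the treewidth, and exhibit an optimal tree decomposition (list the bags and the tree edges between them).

Each bag holds 4 vertices, so the decomposition has width 3, which upper-bounds the treewidth. Conversely, {0, 1, 2, 4} is a clique of size 4, and the vertices of any clique must share a bag in every tree decomposition; so some bag has ≥ 4 vertices and tw(G) ≥ 3. Combining the bounds, tw(G) = 3.

Treewidth 3.
Bags: B1 = {1, 2, 4, 5}  B2 = {1, 3, 4, 5}  B3 = {0, 1, 2, 4}
Tree: B1–B2, B1–B3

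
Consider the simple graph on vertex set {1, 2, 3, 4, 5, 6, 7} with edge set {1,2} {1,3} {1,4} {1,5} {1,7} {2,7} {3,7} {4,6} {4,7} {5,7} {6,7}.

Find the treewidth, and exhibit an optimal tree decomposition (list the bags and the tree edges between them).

Treewidth 2.
Bags: B1 = {1, 3, 7}  B2 = {1, 2, 7}  B3 = {1, 4, 7}  B4 = {1, 5, 7}  B5 = {4, 6, 7}
Tree: B1–B2, B2–B3, B2–B4, B3–B5

Every bag has size at most 3, so the width is 3 − 1 = 2 and tw(G) ≤ 2. On the other hand G contains the 3-clique {1, 2, 7}. A clique must lie in a single bag of any decomposition, so no decomposition can have width below 2. Combining the bounds, tw(G) = 2.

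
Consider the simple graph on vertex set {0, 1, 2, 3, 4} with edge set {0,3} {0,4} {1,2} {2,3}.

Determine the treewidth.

1

A width-1 tree decomposition is:
Bags: B1 = {0, 4}  B2 = {0, 3}  B3 = {2, 3}  B4 = {1, 2}
Tree: B1–B2, B2–B3, B3–B4
Each bag holds 2 vertices, so the decomposition has width 1, which upper-bounds the treewidth. G has an edge, so its treewidth is at least 1. Hence tw(G) = 1 exactly.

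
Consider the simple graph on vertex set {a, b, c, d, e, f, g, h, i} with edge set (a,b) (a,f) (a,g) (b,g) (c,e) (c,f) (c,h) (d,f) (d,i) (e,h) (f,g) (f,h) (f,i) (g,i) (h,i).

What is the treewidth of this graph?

2

A width-2 tree decomposition is:
Bags: B1 = {f, h, i}  B2 = {f, g, i}  B3 = {d, f, i}  B4 = {c, f, h}  B5 = {a, f, g}  B6 = {a, b, g}  B7 = {c, e, h}
Tree: B1–B2, B1–B3, B1–B4, B2–B5, B5–B6, B4–B7
Each bag holds 3 vertices, so the decomposition has width 2, which upper-bounds the treewidth. Conversely, {c, e, h} is a clique of size 3, and the vertices of any clique must share a bag in every tree decomposition; so some bag has ≥ 3 vertices and tw(G) ≥ 2. Therefore the treewidth is 2.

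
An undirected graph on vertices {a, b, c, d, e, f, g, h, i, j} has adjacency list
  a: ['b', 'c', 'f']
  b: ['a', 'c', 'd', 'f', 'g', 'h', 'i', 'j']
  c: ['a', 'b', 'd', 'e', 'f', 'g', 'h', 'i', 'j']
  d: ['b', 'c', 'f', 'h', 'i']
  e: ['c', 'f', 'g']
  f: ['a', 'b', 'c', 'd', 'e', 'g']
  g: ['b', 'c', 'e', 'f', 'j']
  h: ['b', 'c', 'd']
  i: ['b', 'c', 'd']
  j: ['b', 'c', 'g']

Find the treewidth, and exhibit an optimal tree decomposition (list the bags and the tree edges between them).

Treewidth 3.
One such decomposition:
Bags: B1 = {b, c, f, g}  B2 = {b, c, d, f}  B3 = {b, c, g, j}  B4 = {a, b, c, f}  B5 = {c, e, f, g}  B6 = {b, c, d, i}  B7 = {b, c, d, h}
Tree: B1–B2, B1–B3, B1–B4, B1–B5, B2–B6, B6–B7

The largest bag has 4 vertices, giving width 3; this decomposition certifies tw(G) ≤ 3. For the lower bound, the 4 vertices {c, e, f, g} are pairwise adjacent, and any tree decomposition puts a clique entirely inside one bag — forcing width ≥ 3. Hence tw(G) = 3 exactly.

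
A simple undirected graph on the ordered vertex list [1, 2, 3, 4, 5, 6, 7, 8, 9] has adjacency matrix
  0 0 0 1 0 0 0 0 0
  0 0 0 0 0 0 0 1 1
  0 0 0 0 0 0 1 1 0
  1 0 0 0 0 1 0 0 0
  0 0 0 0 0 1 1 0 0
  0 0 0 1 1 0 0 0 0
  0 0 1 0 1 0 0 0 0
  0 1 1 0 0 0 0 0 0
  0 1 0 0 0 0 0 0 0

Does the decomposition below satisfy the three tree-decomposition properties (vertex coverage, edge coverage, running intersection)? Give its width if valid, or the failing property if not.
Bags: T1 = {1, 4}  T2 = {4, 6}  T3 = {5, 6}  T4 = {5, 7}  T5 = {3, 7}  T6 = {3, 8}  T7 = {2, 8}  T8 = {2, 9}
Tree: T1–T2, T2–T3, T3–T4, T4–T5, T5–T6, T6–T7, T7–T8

Yes; width 1.

Vertex coverage: the bags together contain {1, 2, 3, 4, 5, 6, 7, 8, 9}, the full vertex set. Edge coverage: each edge of G has both endpoints in at least one bag. Running intersection: for every vertex, the bags containing it form a connected subtree. All three properties hold, so this is a valid tree decomposition of width max|bag| − 1 = 1, and hence tw(G) ≤ 1.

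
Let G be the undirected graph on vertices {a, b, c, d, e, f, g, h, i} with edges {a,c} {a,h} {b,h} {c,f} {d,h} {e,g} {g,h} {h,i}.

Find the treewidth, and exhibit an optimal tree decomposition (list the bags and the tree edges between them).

Each bag holds 2 vertices, so the decomposition has width 1, which upper-bounds the treewidth. G has an edge, so its treewidth is at least 1. Therefore the treewidth is 1.

Treewidth 1.
One such decomposition:
Bags: B1 = {a, c}  B2 = {a, h}  B3 = {d, h}  B4 = {b, h}  B5 = {g, h}  B6 = {c, f}  B7 = {e, g}  B8 = {h, i}
Tree: B1–B2, B2–B3, B3–B4, B2–B5, B1–B6, B5–B7, B5–B8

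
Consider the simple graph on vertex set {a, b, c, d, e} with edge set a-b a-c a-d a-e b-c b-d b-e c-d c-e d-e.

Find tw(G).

4

A width-4 tree decomposition is:
Bags: B1 = {a, b, c, d, e}
Tree: (single bag)
With just one bag of size 5, the width is 5 − 1 = 4, so tw(G) ≤ 4. Conversely, {a, b, c, d, e} is a clique of size 5, and the vertices of any clique must share a bag in every tree decomposition; so some bag has ≥ 5 vertices and tw(G) ≥ 4. Hence tw(G) = 4 exactly.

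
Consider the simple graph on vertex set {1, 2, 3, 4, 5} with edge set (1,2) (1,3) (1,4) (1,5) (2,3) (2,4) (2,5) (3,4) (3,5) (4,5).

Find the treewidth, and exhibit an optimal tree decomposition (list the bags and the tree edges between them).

A single bag containing all 5 vertices is trivially a valid decomposition of width 4. Conversely, {1, 2, 3, 4, 5} is a clique of size 5, and the vertices of any clique must share a bag in every tree decomposition; so some bag has ≥ 5 vertices and tw(G) ≥ 4. Combining the bounds, tw(G) = 4.

Treewidth 4.
One such decomposition:
Bags: B1 = {1, 2, 3, 4, 5}
Tree: (single bag)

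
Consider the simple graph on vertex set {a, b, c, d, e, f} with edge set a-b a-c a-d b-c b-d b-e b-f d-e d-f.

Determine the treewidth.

2

A width-2 tree decomposition is:
Bags: B1 = {a, b, d}  B2 = {a, b, c}  B3 = {b, d, e}  B4 = {b, d, f}
Tree: B1–B2, B1–B3, B3–B4
Each bag holds 3 vertices, so the decomposition has width 2, which upper-bounds the treewidth. Conversely, {b, d, e} is a clique of size 3, and the vertices of any clique must share a bag in every tree decomposition; so some bag has ≥ 3 vertices and tw(G) ≥ 2. The upper and lower bounds meet at 2, so that is the treewidth.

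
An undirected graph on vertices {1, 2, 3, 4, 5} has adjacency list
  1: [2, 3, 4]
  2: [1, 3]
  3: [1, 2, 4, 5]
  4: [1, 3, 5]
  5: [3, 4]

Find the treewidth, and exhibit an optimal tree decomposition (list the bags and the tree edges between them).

Treewidth 2.
One optimal decomposition is:
Bags: B1 = {1, 3, 4}  B2 = {3, 4, 5}  B3 = {1, 2, 3}
Tree: B1–B2, B1–B3

Each bag holds 3 vertices, so the decomposition has width 2, which upper-bounds the treewidth. For the lower bound, the 3 vertices {1, 2, 3} are pairwise adjacent, and any tree decomposition puts a clique entirely inside one bag — forcing width ≥ 2. The upper and lower bounds meet at 2, so that is the treewidth.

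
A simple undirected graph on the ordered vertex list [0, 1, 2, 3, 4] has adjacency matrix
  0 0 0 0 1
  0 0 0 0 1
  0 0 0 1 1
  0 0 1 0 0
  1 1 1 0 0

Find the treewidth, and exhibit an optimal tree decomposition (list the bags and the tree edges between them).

The largest bag has 2 vertices, giving width 1; this decomposition certifies tw(G) ≤ 1. Since G has at least one edge (e.g. 4–0), it is not an edgeless graph, so tw(G) ≥ 1. Hence tw(G) = 1 exactly.

Treewidth 1.
One such decomposition:
Bags: B1 = {0, 4}  B2 = {1, 4}  B3 = {2, 4}  B4 = {2, 3}
Tree: B1–B2, B2–B3, B3–B4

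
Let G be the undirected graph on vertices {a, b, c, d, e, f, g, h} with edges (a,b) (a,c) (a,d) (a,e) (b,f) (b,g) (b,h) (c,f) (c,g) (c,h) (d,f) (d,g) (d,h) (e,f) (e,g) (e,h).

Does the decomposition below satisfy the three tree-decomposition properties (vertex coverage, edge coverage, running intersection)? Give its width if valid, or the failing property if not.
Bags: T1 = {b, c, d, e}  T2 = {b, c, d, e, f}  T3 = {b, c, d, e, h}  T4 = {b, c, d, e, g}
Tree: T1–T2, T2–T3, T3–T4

No — vertex a appears in no bag.

A tree decomposition must satisfy three properties: every vertex lies in some bag; for every edge, both endpoints lie together in some bag; and for every vertex, the bags containing it form a connected subtree. Here vertex a appears in no bag, so the decomposition is invalid.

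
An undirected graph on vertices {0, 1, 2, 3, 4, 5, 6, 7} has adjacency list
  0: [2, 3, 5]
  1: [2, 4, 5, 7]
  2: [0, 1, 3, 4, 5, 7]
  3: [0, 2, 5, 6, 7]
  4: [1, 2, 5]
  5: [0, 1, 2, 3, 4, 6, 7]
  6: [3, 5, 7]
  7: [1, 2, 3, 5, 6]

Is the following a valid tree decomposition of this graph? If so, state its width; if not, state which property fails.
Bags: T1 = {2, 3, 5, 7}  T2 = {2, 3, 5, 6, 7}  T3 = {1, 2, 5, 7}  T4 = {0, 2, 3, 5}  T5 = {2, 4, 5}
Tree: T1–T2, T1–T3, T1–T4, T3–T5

No — edge (1,4) lies in no bag.

A tree decomposition must satisfy three properties: every vertex lies in some bag; for every edge, both endpoints lie together in some bag; and for every vertex, the bags containing it form a connected subtree. Here edge (1,4) lies in no bag, so the decomposition is invalid.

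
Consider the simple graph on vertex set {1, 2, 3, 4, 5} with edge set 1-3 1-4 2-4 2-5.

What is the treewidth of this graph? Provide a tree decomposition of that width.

Treewidth 1.
One optimal decomposition is:
Bags: B1 = {1, 3}  B2 = {1, 4}  B3 = {2, 4}  B4 = {2, 5}
Tree: B1–B2, B2–B3, B3–B4

Each bag holds 2 vertices, so the decomposition has width 1, which upper-bounds the treewidth. Any graph with an edge has treewidth ≥ 1, and G has the edge 3–1. Combining the bounds, tw(G) = 1.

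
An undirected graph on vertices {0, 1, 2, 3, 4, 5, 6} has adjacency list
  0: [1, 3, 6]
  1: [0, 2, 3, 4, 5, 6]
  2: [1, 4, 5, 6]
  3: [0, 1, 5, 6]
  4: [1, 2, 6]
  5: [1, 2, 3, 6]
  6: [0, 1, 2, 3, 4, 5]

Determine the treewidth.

A width-3 tree decomposition is:
Bags: B1 = {1, 2, 5, 6}  B2 = {1, 3, 5, 6}  B3 = {0, 1, 3, 6}  B4 = {1, 2, 4, 6}
Tree: B1–B2, B2–B3, B1–B4
The largest bag has 4 vertices, giving width 3; this decomposition certifies tw(G) ≤ 3. Conversely, {0, 1, 3, 6} is a clique of size 4, and the vertices of any clique must share a bag in every tree decomposition; so some bag has ≥ 4 vertices and tw(G) ≥ 3. Hence tw(G) = 3 exactly.

3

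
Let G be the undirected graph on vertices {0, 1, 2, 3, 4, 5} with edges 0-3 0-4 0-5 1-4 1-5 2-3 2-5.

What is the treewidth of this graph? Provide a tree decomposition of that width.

The largest bag has 3 vertices, giving width 2; this decomposition certifies tw(G) ≤ 2. For the lower bound, G contains the cycle 4–1–5–0–4, so G is not a forest; only forests have treewidth ≤ 1, hence tw(G) ≥ 2. Combining the bounds, tw(G) = 2.

Treewidth 2.
Bags: B1 = {0, 1, 4}  B2 = {0, 1, 5}  B3 = {0, 3, 5}  B4 = {2, 3, 5}
Tree: B1–B2, B2–B3, B3–B4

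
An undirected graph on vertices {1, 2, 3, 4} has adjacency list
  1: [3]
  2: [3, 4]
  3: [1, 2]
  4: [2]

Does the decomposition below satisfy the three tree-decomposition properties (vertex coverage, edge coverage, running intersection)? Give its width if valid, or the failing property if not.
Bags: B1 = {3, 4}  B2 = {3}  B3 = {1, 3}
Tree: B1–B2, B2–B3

No — vertex 2 appears in no bag.

A tree decomposition must satisfy three properties: every vertex lies in some bag; for every edge, both endpoints lie together in some bag; and for every vertex, the bags containing it form a connected subtree. Here vertex 2 appears in no bag, so the decomposition is invalid.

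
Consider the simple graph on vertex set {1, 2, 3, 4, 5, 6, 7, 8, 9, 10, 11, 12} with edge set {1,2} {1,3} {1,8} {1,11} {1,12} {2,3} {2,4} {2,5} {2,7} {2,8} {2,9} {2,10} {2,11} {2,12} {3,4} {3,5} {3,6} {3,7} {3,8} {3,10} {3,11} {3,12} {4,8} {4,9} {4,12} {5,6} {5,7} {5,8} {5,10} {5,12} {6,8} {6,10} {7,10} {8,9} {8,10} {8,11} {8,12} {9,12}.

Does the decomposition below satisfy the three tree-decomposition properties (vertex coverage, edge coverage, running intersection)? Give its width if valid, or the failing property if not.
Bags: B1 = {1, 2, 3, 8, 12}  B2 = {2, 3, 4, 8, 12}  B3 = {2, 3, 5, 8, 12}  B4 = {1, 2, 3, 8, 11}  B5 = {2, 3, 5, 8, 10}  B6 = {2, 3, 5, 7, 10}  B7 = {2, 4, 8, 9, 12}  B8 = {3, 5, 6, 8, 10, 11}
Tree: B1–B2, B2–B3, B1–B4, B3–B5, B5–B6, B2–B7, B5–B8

No — bags containing vertex 11 are not connected in the tree.

A tree decomposition must satisfy three properties: every vertex lies in some bag; for every edge, both endpoints lie together in some bag; and for every vertex, the bags containing it form a connected subtree. Here bags containing vertex 11 are not connected in the tree, so the decomposition is invalid.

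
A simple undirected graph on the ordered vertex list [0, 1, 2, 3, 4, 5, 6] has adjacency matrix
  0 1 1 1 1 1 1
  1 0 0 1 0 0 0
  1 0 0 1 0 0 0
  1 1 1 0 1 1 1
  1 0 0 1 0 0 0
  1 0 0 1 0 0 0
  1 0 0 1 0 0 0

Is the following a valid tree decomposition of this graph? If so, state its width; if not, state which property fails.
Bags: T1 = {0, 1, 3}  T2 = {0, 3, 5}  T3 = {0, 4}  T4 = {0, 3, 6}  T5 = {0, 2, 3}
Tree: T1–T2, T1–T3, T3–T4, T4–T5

No — edge (3,4) lies in no bag.

A tree decomposition must satisfy three properties: every vertex lies in some bag; for every edge, both endpoints lie together in some bag; and for every vertex, the bags containing it form a connected subtree. Here edge (3,4) lies in no bag, so the decomposition is invalid.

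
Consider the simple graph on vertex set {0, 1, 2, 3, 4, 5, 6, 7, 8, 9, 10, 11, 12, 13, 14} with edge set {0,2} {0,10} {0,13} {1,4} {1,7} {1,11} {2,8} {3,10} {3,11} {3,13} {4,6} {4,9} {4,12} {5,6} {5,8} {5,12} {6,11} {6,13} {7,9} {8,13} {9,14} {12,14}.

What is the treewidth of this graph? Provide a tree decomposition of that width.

The largest bag has 4 vertices, giving width 3; this decomposition certifies tw(G) ≤ 3. For the lower bound: the 4 vertex sets {0,2,10}, {8}, {13}, {3,5,6,11} are disjoint, each induces a connected subgraph, and every pair is joined by at least one edge of G. Contracting each set to a single vertex therefore yields K_{4} as a minor, and since treewidth is minor-monotone, tw(G) ≥ tw(K_{4}) = 3. The upper and lower bounds meet at 3, so that is the treewidth.

Treewidth 3.
One optimal decomposition is:
Bags: B1 = {0, 2, 8, 10}  B2 = {0, 8, 10, 13}  B3 = {3, 8, 10, 13}  B4 = {3, 5, 8, 13}  B5 = {3, 5, 6, 13}  B6 = {3, 5, 6, 11}  B7 = {5, 6, 11, 12}  B8 = {4, 6, 11, 12}  B9 = {1, 4, 11, 12}  B10 = {1, 4, 12, 14}  B11 = {1, 4, 9, 14}  B12 = {1, 7, 9, 14}
Tree: B1–B2, B2–B3, B3–B4, B4–B5, B5–B6, B6–B7, B7–B8, B8–B9, B9–B10, B10–B11, B11–B12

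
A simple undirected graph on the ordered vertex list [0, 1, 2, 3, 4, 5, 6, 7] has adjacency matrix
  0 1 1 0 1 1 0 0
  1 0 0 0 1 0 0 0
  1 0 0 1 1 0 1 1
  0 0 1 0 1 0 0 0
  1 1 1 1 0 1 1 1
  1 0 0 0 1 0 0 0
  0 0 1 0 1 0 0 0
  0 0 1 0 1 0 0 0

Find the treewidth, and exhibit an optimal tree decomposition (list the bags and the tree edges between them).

Treewidth 2.
One optimal decomposition is:
Bags: B1 = {0, 1, 4}  B2 = {0, 2, 4}  B3 = {0, 4, 5}  B4 = {2, 3, 4}  B5 = {2, 4, 6}  B6 = {2, 4, 7}
Tree: B1–B2, B2–B3, B2–B4, B2–B5, B5–B6

The largest bag has 3 vertices, giving width 2; this decomposition certifies tw(G) ≤ 2. Conversely, {0, 1, 4} is a clique of size 3, and the vertices of any clique must share a bag in every tree decomposition; so some bag has ≥ 3 vertices and tw(G) ≥ 2. Hence tw(G) = 2 exactly.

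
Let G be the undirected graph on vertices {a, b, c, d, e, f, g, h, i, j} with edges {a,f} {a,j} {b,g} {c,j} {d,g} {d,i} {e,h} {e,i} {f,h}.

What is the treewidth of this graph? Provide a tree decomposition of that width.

Treewidth 1.
One such decomposition:
Bags: B1 = {b, g}  B2 = {d, g}  B3 = {d, i}  B4 = {e, i}  B5 = {e, h}  B6 = {f, h}  B7 = {a, f}  B8 = {a, j}  B9 = {c, j}
Tree: B1–B2, B2–B3, B3–B4, B4–B5, B5–B6, B6–B7, B7–B8, B8–B9

The largest bag has 2 vertices, giving width 1; this decomposition certifies tw(G) ≤ 1. Since G has at least one edge (e.g. b–g), it is not an edgeless graph, so tw(G) ≥ 1. Combining the bounds, tw(G) = 1.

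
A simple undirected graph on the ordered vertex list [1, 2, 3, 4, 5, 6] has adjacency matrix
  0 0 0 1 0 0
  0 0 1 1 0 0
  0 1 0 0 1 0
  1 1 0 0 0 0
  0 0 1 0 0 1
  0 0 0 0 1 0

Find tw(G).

1

A width-1 tree decomposition is:
Bags: B1 = {1, 4}  B2 = {2, 4}  B3 = {2, 3}  B4 = {3, 5}  B5 = {5, 6}
Tree: B1–B2, B2–B3, B3–B4, B4–B5
Every bag has size at most 2, so the width is 2 − 1 = 1 and tw(G) ≤ 1. G has an edge, so its treewidth is at least 1. Therefore the treewidth is 1.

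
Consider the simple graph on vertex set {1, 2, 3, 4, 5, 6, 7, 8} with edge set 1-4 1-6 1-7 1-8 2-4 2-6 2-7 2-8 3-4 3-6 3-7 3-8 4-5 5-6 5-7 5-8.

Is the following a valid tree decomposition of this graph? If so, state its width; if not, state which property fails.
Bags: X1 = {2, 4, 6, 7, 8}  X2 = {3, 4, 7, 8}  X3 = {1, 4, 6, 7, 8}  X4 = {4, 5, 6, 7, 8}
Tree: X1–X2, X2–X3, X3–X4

A tree decomposition must satisfy three properties: every vertex lies in some bag; for every edge, both endpoints lie together in some bag; and for every vertex, the bags containing it form a connected subtree. Here edge (6,3) lies in no bag, so the decomposition is invalid.

No — edge (6,3) lies in no bag.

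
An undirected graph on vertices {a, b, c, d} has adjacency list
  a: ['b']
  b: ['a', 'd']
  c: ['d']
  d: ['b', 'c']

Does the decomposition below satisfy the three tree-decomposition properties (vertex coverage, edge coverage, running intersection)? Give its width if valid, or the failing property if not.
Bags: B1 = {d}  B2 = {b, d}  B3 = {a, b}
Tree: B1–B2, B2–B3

A tree decomposition must satisfy three properties: every vertex lies in some bag; for every edge, both endpoints lie together in some bag; and for every vertex, the bags containing it form a connected subtree. Here vertex c appears in no bag, so the decomposition is invalid.

No — vertex c appears in no bag.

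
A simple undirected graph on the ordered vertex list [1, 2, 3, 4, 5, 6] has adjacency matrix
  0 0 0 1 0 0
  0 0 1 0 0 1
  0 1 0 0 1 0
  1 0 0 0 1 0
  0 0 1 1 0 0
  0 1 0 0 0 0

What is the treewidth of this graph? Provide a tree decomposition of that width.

Each bag holds 2 vertices, so the decomposition has width 1, which upper-bounds the treewidth. Any graph with an edge has treewidth ≥ 1, and G has the edge 1–4. Therefore the treewidth is 1.

Treewidth 1.
One optimal decomposition is:
Bags: B1 = {1, 4}  B2 = {4, 5}  B3 = {3, 5}  B4 = {2, 3}  B5 = {2, 6}
Tree: B1–B2, B2–B3, B3–B4, B4–B5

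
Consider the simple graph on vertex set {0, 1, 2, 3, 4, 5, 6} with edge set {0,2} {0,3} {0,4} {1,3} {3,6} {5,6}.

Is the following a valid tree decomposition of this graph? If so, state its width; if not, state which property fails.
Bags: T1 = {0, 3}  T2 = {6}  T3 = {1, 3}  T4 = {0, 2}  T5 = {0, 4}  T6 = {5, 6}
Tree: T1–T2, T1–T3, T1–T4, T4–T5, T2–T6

No — edge (3,6) lies in no bag.

A tree decomposition must satisfy three properties: every vertex lies in some bag; for every edge, both endpoints lie together in some bag; and for every vertex, the bags containing it form a connected subtree. Here edge (3,6) lies in no bag, so the decomposition is invalid.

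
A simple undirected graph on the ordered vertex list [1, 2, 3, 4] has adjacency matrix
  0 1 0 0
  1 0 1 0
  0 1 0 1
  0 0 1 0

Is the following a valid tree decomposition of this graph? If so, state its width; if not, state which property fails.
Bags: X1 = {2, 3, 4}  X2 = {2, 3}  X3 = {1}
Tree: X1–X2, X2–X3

A tree decomposition must satisfy three properties: every vertex lies in some bag; for every edge, both endpoints lie together in some bag; and for every vertex, the bags containing it form a connected subtree. Here edge (2,1) lies in no bag, so the decomposition is invalid.

No — edge (2,1) lies in no bag.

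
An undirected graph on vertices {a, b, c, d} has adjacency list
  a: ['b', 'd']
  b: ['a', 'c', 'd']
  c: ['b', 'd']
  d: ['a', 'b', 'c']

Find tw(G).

2

A width-2 tree decomposition is:
Bags: B1 = {a, b, d}  B2 = {b, c, d}
Tree: B1–B2
The largest bag has 3 vertices, giving width 2; this decomposition certifies tw(G) ≤ 2. On the other hand G contains the 3-clique {b, c, d}. A clique must lie in a single bag of any decomposition, so no decomposition can have width below 2. The upper and lower bounds meet at 2, so that is the treewidth.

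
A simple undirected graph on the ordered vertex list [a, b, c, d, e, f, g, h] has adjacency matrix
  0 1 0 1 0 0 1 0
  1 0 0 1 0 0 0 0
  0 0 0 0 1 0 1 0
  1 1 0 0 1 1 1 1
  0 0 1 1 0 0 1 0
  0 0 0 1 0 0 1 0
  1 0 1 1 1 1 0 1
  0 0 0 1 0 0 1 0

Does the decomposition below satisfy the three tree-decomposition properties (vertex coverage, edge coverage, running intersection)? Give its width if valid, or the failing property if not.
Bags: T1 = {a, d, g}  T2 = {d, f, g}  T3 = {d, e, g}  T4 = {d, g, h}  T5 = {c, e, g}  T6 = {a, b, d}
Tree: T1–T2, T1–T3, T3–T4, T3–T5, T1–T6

Yes; width 2.

Checking the three conditions: (i) the bags cover all of {a, b, c, d, e, f, g, h}; (ii) for each edge, some bag contains both endpoints; (iii) the bags containing any fixed vertex form a subtree. All hold, so the decomposition is valid with width 3 − 1 = 2.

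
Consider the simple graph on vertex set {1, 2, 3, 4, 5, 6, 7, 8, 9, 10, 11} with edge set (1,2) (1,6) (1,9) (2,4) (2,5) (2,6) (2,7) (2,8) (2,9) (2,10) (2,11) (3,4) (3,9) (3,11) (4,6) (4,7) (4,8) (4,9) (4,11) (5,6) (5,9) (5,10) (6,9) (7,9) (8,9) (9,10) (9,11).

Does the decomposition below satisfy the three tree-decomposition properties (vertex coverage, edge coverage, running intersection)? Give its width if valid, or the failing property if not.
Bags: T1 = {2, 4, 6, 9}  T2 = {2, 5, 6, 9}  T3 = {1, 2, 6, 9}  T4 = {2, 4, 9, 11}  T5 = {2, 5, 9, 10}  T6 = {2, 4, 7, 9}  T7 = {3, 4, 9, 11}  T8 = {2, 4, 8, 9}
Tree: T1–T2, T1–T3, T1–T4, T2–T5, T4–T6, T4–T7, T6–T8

Yes; width 3.

Vertex coverage: the bags together contain {1, 2, 3, 4, 5, 6, 7, 8, 9, 10, 11}, the full vertex set. Edge coverage: each edge of G has both endpoints in at least one bag. Running intersection: for every vertex, the bags containing it form a connected subtree. All three properties hold, so this is a valid tree decomposition of width max|bag| − 1 = 3, and hence tw(G) ≤ 3.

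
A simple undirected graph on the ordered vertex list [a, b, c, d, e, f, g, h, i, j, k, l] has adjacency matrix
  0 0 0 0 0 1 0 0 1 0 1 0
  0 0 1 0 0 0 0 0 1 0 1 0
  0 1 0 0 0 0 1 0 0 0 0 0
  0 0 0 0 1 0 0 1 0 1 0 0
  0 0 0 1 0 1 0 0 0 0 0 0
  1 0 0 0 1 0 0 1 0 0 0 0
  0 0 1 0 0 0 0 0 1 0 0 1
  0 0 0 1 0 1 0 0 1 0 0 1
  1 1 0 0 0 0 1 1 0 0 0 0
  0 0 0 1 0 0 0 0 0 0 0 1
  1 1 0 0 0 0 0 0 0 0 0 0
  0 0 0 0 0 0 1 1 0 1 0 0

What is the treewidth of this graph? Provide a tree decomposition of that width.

Every bag has size at most 4, so the width is 4 − 1 = 3 and tw(G) ≤ 3. For the lower bound: the 4 vertex sets {b,c,k}, {a}, {i}, {f,g,h,l} are disjoint, each induces a connected subgraph, and every pair is joined by at least one edge of G. Contracting each set to a single vertex therefore yields K_{4} as a minor, and since treewidth is minor-monotone, tw(G) ≥ tw(K_{4}) = 3. Hence tw(G) = 3 exactly.

Treewidth 3.
Bags: B1 = {a, b, c, k}  B2 = {a, b, c, i}  B3 = {a, c, g, i}  B4 = {a, f, g, i}  B5 = {f, g, h, i}  B6 = {f, g, h, l}  B7 = {e, f, h, l}  B8 = {d, e, h, l}  B9 = {d, e, j, l}
Tree: B1–B2, B2–B3, B3–B4, B4–B5, B5–B6, B6–B7, B7–B8, B8–B9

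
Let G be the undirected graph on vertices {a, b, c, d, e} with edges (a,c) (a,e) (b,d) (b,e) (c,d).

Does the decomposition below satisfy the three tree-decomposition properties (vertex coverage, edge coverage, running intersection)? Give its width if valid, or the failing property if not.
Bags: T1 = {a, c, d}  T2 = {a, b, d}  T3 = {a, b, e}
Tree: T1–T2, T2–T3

Yes; width 2.

Every vertex of G appears in some bag (union = {a, b, c, d, e}); every edge is covered by a bag; and for each vertex v the set of bags containing v is connected in the bag tree. The decomposition is therefore valid. The largest bag has 3 vertices, so the width is 2.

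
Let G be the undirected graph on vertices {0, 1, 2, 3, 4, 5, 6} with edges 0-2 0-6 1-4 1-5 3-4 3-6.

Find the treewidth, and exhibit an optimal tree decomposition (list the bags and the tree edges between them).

Treewidth 1.
Bags: B1 = {0, 2}  B2 = {0, 6}  B3 = {3, 6}  B4 = {3, 4}  B5 = {1, 4}  B6 = {1, 5}
Tree: B1–B2, B2–B3, B3–B4, B4–B5, B5–B6

Each bag holds 2 vertices, so the decomposition has width 1, which upper-bounds the treewidth. Any graph with an edge has treewidth ≥ 1, and G has the edge 2–0. Hence tw(G) = 1 exactly.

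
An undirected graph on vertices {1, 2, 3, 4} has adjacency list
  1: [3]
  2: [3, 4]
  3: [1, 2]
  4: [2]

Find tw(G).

A width-1 tree decomposition is:
Bags: B1 = {2, 3}  B2 = {1, 3}  B3 = {2, 4}
Tree: B1–B2, B1–B3
Each bag holds 2 vertices, so the decomposition has width 1, which upper-bounds the treewidth. Since G has at least one edge (e.g. 3–2), it is not an edgeless graph, so tw(G) ≥ 1. Therefore the treewidth is 1.

1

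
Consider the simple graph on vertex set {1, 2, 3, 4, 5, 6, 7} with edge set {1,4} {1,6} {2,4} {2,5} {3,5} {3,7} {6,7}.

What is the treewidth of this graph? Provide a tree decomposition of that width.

Treewidth 2.
One optimal decomposition is:
Bags: B1 = {1, 2, 4}  B2 = {1, 2, 5}  B3 = {1, 3, 5}  B4 = {1, 3, 7}  B5 = {1, 6, 7}
Tree: B1–B2, B2–B3, B3–B4, B4–B5

Every bag has size at most 3, so the width is 3 − 1 = 2 and tw(G) ≤ 2. The edges 1–4–2–5–3–7–6–1 form a cycle, so G is not a tree and its treewidth is at least 2. Combining the bounds, tw(G) = 2.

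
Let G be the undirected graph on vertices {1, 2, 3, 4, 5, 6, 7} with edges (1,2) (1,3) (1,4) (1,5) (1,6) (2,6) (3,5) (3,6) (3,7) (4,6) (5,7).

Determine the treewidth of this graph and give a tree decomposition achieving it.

The largest bag has 3 vertices, giving width 2; this decomposition certifies tw(G) ≤ 2. Conversely, {1, 3, 5} is a clique of size 3, and the vertices of any clique must share a bag in every tree decomposition; so some bag has ≥ 3 vertices and tw(G) ≥ 2. Combining the bounds, tw(G) = 2.

Treewidth 2.
Bags: B1 = {1, 3, 5}  B2 = {1, 3, 6}  B3 = {1, 4, 6}  B4 = {3, 5, 7}  B5 = {1, 2, 6}
Tree: B1–B2, B2–B3, B1–B4, B3–B5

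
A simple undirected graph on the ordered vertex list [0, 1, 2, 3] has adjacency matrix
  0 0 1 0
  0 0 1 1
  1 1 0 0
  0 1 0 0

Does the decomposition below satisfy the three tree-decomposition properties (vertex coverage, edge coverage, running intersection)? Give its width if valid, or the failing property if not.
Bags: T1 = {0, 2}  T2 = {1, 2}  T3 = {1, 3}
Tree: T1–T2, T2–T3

Vertex coverage: the bags together contain {0, 1, 2, 3}, the full vertex set. Edge coverage: each edge of G has both endpoints in at least one bag. Running intersection: for every vertex, the bags containing it form a connected subtree. All three properties hold, so this is a valid tree decomposition of width max|bag| − 1 = 1, and hence tw(G) ≤ 1.

Yes; width 1.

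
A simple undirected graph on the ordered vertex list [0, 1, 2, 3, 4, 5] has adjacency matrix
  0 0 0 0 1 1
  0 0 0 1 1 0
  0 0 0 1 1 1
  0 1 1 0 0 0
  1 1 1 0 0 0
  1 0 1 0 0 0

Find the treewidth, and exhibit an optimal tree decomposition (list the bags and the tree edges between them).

The largest bag has 3 vertices, giving width 2; this decomposition certifies tw(G) ≤ 2. Since 3–1–4–2–3 is a cycle in G, G is not acyclic. Forests are exactly the graphs of treewidth ≤ 1, so tw(G) ≥ 2. Hence tw(G) = 2 exactly.

Treewidth 2.
One such decomposition:
Bags: B1 = {1, 2, 3}  B2 = {1, 2, 4}  B3 = {2, 4, 5}  B4 = {0, 4, 5}
Tree: B1–B2, B2–B3, B3–B4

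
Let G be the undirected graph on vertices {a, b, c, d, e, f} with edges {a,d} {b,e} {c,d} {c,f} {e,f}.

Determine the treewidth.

1

A width-1 tree decomposition is:
Bags: B1 = {b, e}  B2 = {e, f}  B3 = {c, f}  B4 = {c, d}  B5 = {a, d}
Tree: B1–B2, B2–B3, B3–B4, B4–B5
Each bag holds 2 vertices, so the decomposition has width 1, which upper-bounds the treewidth. Since G has at least one edge (e.g. b–e), it is not an edgeless graph, so tw(G) ≥ 1. The upper and lower bounds meet at 1, so that is the treewidth.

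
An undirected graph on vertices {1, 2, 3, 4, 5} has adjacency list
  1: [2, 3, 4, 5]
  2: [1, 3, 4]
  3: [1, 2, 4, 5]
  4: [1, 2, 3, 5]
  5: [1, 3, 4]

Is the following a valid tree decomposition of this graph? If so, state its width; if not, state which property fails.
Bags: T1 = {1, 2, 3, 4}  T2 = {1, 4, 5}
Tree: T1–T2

A tree decomposition must satisfy three properties: every vertex lies in some bag; for every edge, both endpoints lie together in some bag; and for every vertex, the bags containing it form a connected subtree. Here edge (3,5) lies in no bag, so the decomposition is invalid.

No — edge (3,5) lies in no bag.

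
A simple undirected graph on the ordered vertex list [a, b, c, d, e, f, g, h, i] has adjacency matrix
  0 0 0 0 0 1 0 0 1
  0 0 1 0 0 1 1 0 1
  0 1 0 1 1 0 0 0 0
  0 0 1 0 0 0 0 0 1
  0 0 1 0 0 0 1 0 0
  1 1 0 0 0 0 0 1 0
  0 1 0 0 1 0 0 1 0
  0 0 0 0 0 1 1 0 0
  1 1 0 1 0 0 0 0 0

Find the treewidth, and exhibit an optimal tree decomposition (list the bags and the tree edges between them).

The largest bag has 4 vertices, giving width 3; this decomposition certifies tw(G) ≤ 3. For the lower bound: the 4 vertex sets {a,d,i}, {c}, {b}, {e,f,g,h} are disjoint, each induces a connected subgraph, and every pair is joined by at least one edge of G. Contracting each set to a single vertex therefore yields K_{4} as a minor, and since treewidth is minor-monotone, tw(G) ≥ tw(K_{4}) = 3. Combining the bounds, tw(G) = 3.

Treewidth 3.
Bags: B1 = {a, c, d, i}  B2 = {a, b, c, i}  B3 = {a, b, c, f}  B4 = {b, c, e, f}  B5 = {b, e, f, g}  B6 = {e, f, g, h}
Tree: B1–B2, B2–B3, B3–B4, B4–B5, B5–B6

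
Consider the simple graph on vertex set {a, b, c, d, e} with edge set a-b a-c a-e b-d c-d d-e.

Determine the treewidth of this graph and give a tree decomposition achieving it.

Treewidth 2.
Bags: B1 = {a, b, d}  B2 = {a, c, d}  B3 = {a, d, e}
Tree: B1–B2, B2–B3

Every bag has size at most 3, so the width is 3 − 1 = 2 and tw(G) ≤ 2. For the lower bound, G contains the cycle d–b–a–c–d, so G is not a forest; only forests have treewidth ≤ 1, hence tw(G) ≥ 2. The upper and lower bounds meet at 2, so that is the treewidth.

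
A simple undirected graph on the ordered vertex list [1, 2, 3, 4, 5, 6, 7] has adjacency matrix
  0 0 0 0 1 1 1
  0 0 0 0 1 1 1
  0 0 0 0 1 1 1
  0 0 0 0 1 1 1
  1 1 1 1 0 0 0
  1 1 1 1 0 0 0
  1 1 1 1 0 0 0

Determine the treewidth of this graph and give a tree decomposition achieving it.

Treewidth 3.
Bags: B1 = {3, 5, 6, 7}  B2 = {4, 5, 6, 7}  B3 = {1, 5, 6, 7}  B4 = {2, 5, 6, 7}
Tree: B1–B2, B2–B3, B3–B4

Every bag has size at most 4, so the width is 4 − 1 = 3 and tw(G) ≤ 3. For the lower bound: the 4 vertex sets {3,7}, {4,5}, {6}, {1} are disjoint, each induces a connected subgraph, and every pair is joined by at least one edge of G. Contracting each set to a single vertex therefore yields K_{4} as a minor, and since treewidth is minor-monotone, tw(G) ≥ tw(K_{4}) = 3. Hence tw(G) = 3 exactly.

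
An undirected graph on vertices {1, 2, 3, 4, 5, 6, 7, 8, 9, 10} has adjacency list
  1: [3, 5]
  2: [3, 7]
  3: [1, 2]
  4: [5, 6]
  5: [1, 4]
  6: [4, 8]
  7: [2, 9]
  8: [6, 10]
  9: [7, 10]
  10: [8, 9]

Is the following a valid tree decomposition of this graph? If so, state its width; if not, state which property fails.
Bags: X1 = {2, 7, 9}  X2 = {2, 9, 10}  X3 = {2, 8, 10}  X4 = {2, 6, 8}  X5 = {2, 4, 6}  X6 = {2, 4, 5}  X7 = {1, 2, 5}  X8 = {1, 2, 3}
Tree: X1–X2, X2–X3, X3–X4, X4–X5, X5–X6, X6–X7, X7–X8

Yes; width 2.

Vertex coverage: the bags together contain {1, 2, 3, 4, 5, 6, 7, 8, 9, 10}, the full vertex set. Edge coverage: each edge of G has both endpoints in at least one bag. Running intersection: for every vertex, the bags containing it form a connected subtree. All three properties hold, so this is a valid tree decomposition of width max|bag| − 1 = 2, and hence tw(G) ≤ 2.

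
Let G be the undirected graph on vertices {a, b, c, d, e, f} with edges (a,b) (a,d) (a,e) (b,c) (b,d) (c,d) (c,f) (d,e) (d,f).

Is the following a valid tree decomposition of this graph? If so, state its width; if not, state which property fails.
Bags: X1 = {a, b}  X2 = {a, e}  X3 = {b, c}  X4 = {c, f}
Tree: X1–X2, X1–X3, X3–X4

No — vertex d appears in no bag.

A tree decomposition must satisfy three properties: every vertex lies in some bag; for every edge, both endpoints lie together in some bag; and for every vertex, the bags containing it form a connected subtree. Here vertex d appears in no bag, so the decomposition is invalid.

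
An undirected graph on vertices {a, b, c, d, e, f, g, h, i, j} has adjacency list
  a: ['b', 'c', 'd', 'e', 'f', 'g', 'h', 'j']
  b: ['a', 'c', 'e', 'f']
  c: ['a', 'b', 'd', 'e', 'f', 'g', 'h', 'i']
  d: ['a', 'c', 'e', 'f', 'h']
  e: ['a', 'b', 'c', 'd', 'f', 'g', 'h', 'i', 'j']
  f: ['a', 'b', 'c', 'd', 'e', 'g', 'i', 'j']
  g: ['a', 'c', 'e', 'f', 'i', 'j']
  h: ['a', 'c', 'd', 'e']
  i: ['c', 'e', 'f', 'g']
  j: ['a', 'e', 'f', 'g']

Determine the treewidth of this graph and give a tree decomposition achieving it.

Treewidth 4.
One such decomposition:
Bags: B1 = {a, c, e, f, g}  B2 = {a, e, f, g, j}  B3 = {a, b, c, e, f}  B4 = {c, e, f, g, i}  B5 = {a, c, d, e, f}  B6 = {a, c, d, e, h}
Tree: B1–B2, B1–B3, B1–B4, B1–B5, B5–B6

The largest bag has 5 vertices, giving width 4; this decomposition certifies tw(G) ≤ 4. On the other hand G contains the 5-clique {a, c, d, e, h}. A clique must lie in a single bag of any decomposition, so no decomposition can have width below 4. Hence tw(G) = 4 exactly.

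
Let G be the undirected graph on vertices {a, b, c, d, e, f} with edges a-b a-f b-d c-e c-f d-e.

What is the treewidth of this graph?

2

A width-2 tree decomposition is:
Bags: B1 = {c, d, e}  B2 = {b, c, d}  B3 = {a, b, c}  B4 = {a, c, f}
Tree: B1–B2, B2–B3, B3–B4
The largest bag has 3 vertices, giving width 2; this decomposition certifies tw(G) ≤ 2. Since c–e–d–b–a–f–c is a cycle in G, G is not acyclic. Forests are exactly the graphs of treewidth ≤ 1, so tw(G) ≥ 2. Therefore the treewidth is 2.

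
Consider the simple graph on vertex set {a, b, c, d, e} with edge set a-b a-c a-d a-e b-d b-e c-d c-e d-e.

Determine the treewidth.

A width-3 tree decomposition is:
Bags: B1 = {a, b, d, e}  B2 = {a, c, d, e}
Tree: B1–B2
Each bag holds 4 vertices, so the decomposition has width 3, which upper-bounds the treewidth. Conversely, {a, c, d, e} is a clique of size 4, and the vertices of any clique must share a bag in every tree decomposition; so some bag has ≥ 4 vertices and tw(G) ≥ 3. The upper and lower bounds meet at 3, so that is the treewidth.

3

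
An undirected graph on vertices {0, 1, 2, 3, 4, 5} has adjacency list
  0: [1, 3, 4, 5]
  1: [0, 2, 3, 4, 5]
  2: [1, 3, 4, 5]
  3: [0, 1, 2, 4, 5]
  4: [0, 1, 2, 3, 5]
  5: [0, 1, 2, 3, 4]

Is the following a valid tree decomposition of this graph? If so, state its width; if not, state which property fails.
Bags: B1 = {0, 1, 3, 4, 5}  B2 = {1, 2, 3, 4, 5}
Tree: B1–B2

Yes; width 4.

Checking the three conditions: (i) the bags cover all of {0, 1, 2, 3, 4, 5}; (ii) for each edge, some bag contains both endpoints; (iii) the bags containing any fixed vertex form a subtree. All hold, so the decomposition is valid with width 5 − 1 = 4.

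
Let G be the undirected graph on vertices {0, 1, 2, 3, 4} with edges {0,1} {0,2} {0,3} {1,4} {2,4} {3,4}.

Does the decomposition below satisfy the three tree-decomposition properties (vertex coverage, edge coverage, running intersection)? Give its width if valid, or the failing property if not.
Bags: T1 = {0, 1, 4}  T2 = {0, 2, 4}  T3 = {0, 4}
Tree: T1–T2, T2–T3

No — vertex 3 appears in no bag.

A tree decomposition must satisfy three properties: every vertex lies in some bag; for every edge, both endpoints lie together in some bag; and for every vertex, the bags containing it form a connected subtree. Here vertex 3 appears in no bag, so the decomposition is invalid.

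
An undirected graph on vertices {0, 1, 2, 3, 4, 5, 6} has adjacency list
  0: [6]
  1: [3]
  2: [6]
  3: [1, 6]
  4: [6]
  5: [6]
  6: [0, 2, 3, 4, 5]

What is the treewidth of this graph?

1

A width-1 tree decomposition is:
Bags: B1 = {3, 6}  B2 = {0, 6}  B3 = {4, 6}  B4 = {5, 6}  B5 = {2, 6}  B6 = {1, 3}
Tree: B1–B2, B2–B3, B2–B4, B1–B5, B1–B6
Every bag has size at most 2, so the width is 2 − 1 = 1 and tw(G) ≤ 1. G has an edge, so its treewidth is at least 1. Therefore the treewidth is 1.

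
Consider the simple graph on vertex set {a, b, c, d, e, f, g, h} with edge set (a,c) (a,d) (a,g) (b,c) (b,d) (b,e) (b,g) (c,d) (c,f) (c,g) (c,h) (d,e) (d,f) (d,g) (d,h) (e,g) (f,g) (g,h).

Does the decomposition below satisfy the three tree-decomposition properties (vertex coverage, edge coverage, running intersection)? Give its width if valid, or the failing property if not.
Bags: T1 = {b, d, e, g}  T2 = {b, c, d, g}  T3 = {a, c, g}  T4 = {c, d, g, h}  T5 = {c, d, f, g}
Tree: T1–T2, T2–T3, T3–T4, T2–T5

No — edge (d,a) lies in no bag.

A tree decomposition must satisfy three properties: every vertex lies in some bag; for every edge, both endpoints lie together in some bag; and for every vertex, the bags containing it form a connected subtree. Here edge (d,a) lies in no bag, so the decomposition is invalid.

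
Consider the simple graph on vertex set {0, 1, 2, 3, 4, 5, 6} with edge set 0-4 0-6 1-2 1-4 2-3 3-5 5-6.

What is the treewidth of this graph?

A width-2 tree decomposition is:
Bags: B1 = {0, 5, 6}  B2 = {0, 3, 5}  B3 = {0, 2, 3}  B4 = {0, 1, 2}  B5 = {0, 1, 4}
Tree: B1–B2, B2–B3, B3–B4, B4–B5
Every bag has size at most 3, so the width is 3 − 1 = 2 and tw(G) ≤ 2. The edges 0–6–5–3–2–1–4–0 form a cycle, so G is not a tree and its treewidth is at least 2. Therefore the treewidth is 2.

2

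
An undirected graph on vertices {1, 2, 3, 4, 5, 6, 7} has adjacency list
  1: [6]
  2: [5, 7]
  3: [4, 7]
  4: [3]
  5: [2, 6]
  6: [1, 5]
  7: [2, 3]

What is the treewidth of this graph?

1

A width-1 tree decomposition is:
Bags: B1 = {3, 4}  B2 = {3, 7}  B3 = {2, 7}  B4 = {2, 5}  B5 = {5, 6}  B6 = {1, 6}
Tree: B1–B2, B2–B3, B3–B4, B4–B5, B5–B6
Each bag holds 2 vertices, so the decomposition has width 1, which upper-bounds the treewidth. G has an edge, so its treewidth is at least 1. Combining the bounds, tw(G) = 1.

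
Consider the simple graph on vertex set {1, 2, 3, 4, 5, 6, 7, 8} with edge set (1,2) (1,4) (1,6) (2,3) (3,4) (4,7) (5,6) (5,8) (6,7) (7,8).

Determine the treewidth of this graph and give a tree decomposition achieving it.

Treewidth 2.
One such decomposition:
Bags: B1 = {5, 7, 8}  B2 = {5, 6, 7}  B3 = {4, 6, 7}  B4 = {1, 4, 6}  B5 = {1, 3, 4}  B6 = {1, 2, 3}
Tree: B1–B2, B2–B3, B3–B4, B4–B5, B5–B6

Every bag has size at most 3, so the width is 3 − 1 = 2 and tw(G) ≤ 2. Since 8–5–6–7–8 is a cycle in G, G is not acyclic. Forests are exactly the graphs of treewidth ≤ 1, so tw(G) ≥ 2. Hence tw(G) = 2 exactly.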